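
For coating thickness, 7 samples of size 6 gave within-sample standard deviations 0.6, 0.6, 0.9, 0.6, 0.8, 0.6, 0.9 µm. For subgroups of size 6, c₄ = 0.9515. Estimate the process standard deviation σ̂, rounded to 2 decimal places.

0.75

s̄ = (0.6 + 0.6 + 0.9 + 0.6 + 0.8 + 0.6 + 0.9) / 7 = 0.7143
σ̂ = s̄ / c₄ = 0.7143 / 0.9515 = 0.7507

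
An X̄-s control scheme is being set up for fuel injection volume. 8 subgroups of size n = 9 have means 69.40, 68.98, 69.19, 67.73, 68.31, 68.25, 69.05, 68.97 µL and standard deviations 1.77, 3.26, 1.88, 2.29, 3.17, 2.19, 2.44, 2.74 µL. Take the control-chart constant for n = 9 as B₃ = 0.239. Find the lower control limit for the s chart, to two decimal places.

0.59

s̄ = (1.77 + 3.26 + 1.88 + 2.29 + 3.17 + 2.19 + 2.44 + 2.74) / 8 = 2.4675
LCL_s = B₃·s̄ = 0.239 × 2.4675 = 0.5897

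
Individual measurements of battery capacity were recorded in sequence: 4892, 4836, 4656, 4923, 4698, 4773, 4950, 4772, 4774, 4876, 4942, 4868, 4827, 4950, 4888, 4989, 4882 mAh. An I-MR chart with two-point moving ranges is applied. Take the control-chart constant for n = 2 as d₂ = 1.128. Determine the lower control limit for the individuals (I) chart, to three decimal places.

X̄ = (4892 + 4836 + 4656 + 4923 + 4698 + 4773 + 4950 + 4772 + 4774 + 4876 + 4942 + 4868 + 4827 + 4950 + 4888 + 4989 + 4882) / 17 = 4852.7059
Moving ranges: 56, 180, 267, 225, 75, 177, 178, 2, 102, 66, 74, 41, 123, 62, 101, 107; M̄R̄ = 1836.0000 / 16 = 114.7500
LCL = X̄ − 3·M̄R̄/d₂ = 4852.7059 − 3 × 114.7500 / 1.128 = 4547.5197

4547.520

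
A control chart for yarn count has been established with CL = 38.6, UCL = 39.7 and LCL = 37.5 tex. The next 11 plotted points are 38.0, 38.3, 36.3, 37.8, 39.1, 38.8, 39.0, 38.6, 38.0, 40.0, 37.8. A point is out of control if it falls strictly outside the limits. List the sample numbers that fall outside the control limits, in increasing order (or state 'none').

Compare each point to [37.5, 39.7]: sample 3 = 36.3 < LCL; sample 10 = 40.0 > UCL.

3, 10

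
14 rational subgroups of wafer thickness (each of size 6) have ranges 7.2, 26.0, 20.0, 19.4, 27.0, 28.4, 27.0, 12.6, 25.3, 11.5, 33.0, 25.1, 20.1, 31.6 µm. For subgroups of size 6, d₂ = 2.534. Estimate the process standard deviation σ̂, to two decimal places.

8.86

R̄ = (7.2 + 26.0 + 20.0 + 19.4 + 27.0 + 28.4 + 27.0 + 12.6 + 25.3 + 11.5 + 33.0 + 25.1 + 20.1 + 31.6) / 14 = 22.4429
σ̂ = R̄ / d₂ = 22.4429 / 2.534 = 8.8567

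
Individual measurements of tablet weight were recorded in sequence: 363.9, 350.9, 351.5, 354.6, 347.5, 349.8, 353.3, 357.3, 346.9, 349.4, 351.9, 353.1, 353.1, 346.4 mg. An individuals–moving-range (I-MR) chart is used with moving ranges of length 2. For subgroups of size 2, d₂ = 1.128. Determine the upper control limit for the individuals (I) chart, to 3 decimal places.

363.755

X̄ = (363.9 + 350.9 + 351.5 + 354.6 + 347.5 + 349.8 + 353.3 + 357.3 + 346.9 + 349.4 + 351.9 + 353.1 + 353.1 + 346.4) / 14 = 352.1143
Moving ranges: 13.0, 0.6, 3.1, 7.1, 2.3, 3.5, 4.0, 10.4, 2.5, 2.5, 1.2, 0.0, 6.7; M̄R̄ = 56.9000 / 13 = 4.3769
UCL = X̄ + 3·M̄R̄/d₂ = 352.1143 + 3 × 4.3769 / 1.128 = 363.7550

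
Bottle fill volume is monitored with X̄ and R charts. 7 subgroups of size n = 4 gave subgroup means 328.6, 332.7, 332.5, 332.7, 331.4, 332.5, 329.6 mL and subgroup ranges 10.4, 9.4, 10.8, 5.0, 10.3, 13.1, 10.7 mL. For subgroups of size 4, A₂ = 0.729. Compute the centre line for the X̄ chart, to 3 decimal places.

X̄̄ = (328.6 + 332.7 + 332.5 + 332.7 + 331.4 + 332.5 + 329.6) / 7 = 2320.0000 / 7 = 331.4286
CL = X̄̄ = 331.4286

331.429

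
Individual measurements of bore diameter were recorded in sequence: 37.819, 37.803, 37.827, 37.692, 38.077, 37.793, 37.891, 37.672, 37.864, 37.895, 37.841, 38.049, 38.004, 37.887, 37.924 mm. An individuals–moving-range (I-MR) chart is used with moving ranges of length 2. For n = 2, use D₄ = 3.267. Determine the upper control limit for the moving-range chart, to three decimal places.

0.431

Moving ranges: 0.016, 0.024, 0.135, 0.385, 0.284, 0.098, 0.219, 0.192, 0.031, 0.054, 0.208, 0.045, 0.117, 0.037; M̄R̄ = 1.8450 / 14 = 0.1318
UCL_MR = D₄·M̄R̄ = 3.267 × 0.1318 = 0.4305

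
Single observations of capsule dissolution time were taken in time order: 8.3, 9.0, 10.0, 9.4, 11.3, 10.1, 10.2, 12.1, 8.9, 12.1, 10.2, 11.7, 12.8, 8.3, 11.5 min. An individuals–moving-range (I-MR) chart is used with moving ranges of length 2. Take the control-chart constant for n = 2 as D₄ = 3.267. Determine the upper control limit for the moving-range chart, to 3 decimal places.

6.067

Moving ranges: 0.7, 1.0, 0.6, 1.9, 1.2, 0.1, 1.9, 3.2, 3.2, 1.9, 1.5, 1.1, 4.5, 3.2; M̄R̄ = 26.0000 / 14 = 1.8571
UCL_MR = D₄·M̄R̄ = 3.267 × 1.8571 = 6.0673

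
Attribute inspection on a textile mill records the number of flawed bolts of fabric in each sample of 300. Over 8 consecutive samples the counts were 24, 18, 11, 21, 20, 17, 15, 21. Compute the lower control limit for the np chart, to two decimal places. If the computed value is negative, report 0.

5.92

p̄ = Σdᵢ / (k·n) = 147 / (8 × 300) = 0.06125
LCL = np̄ − 3·√(np̄(1−p̄)) = 18.3750 − 3 × 4.1533 = 5.9152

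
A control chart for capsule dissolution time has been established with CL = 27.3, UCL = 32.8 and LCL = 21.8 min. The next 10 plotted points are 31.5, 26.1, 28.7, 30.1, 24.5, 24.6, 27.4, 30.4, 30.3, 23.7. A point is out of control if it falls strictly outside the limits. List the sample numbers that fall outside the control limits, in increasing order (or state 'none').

All 10 points lie within [21.8, 32.8].

none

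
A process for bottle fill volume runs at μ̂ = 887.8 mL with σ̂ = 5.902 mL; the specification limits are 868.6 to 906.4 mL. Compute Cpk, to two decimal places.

1.05

Cpu = (USL − μ̂) / (3σ̂) = (906.4 − 887.8) / (3 × 5.902) = 1.0505; Cpl = (μ̂ − LSL) / (3σ̂) = (887.8 − 868.6) / (3 × 5.902) = 1.0844; Cpk = min(Cpu, Cpl) = 1.0505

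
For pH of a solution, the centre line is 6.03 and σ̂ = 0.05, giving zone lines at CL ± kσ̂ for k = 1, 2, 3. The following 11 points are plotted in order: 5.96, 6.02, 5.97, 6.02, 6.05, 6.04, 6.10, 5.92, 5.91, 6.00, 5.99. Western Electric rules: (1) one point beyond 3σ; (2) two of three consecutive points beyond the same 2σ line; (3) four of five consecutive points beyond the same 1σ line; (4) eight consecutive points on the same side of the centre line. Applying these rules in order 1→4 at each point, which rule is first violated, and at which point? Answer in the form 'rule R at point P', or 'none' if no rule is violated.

rule 2 at point 9

Zone of each point (C = within 1σ̂, B = 1σ̂–2σ̂, A = 2σ̂–3σ̂, * = beyond 3σ̂; sign = side of CL): 1:-B, 2:-C, 3:-B, 4:-C, 5:+C, 6:+C, 7:+B, 8:-A, 9:-A, 10:-C, 11:-C
Rule 2 (two of three consecutive points beyond the same 2σ limit) is satisfied at point 9.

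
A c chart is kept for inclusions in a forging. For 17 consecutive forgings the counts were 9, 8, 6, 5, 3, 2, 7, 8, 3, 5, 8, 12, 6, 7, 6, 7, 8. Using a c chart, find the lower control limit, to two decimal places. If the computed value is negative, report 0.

0.00

c̄ = (9 + 8 + 6 + 5 + 3 + 2 + 7 + 8 + 3 + 5 + 8 + 12 + 6 + 7 + 6 + 7 + 8) / 17 = 110 / 17 = 6.4706
LCL = c̄ − 3√c̄ = 6.4706 − 3 × 2.5437 = -1.1606 → 0 (cannot be negative)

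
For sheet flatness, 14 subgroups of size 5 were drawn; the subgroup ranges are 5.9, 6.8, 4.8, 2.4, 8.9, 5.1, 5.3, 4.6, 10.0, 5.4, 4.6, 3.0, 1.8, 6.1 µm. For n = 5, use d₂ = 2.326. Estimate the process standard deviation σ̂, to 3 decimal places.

R̄ = (5.9 + 6.8 + 4.8 + 2.4 + 8.9 + 5.1 + 5.3 + 4.6 + 10.0 + 5.4 + 4.6 + 3.0 + 1.8 + 6.1) / 14 = 5.3357
σ̂ = R̄ / d₂ = 5.3357 / 2.326 = 2.2939

2.294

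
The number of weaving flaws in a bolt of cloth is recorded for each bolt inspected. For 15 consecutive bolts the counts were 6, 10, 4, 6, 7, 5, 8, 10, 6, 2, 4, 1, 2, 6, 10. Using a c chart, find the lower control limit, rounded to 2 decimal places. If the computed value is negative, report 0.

c̄ = (6 + 10 + 4 + 6 + 7 + 5 + 8 + 10 + 6 + 2 + 4 + 1 + 2 + 6 + 10) / 15 = 87 / 15 = 5.8000
LCL = c̄ − 3√c̄ = 5.8000 − 3 × 2.4083 = -1.4250 → 0 (cannot be negative)

0.00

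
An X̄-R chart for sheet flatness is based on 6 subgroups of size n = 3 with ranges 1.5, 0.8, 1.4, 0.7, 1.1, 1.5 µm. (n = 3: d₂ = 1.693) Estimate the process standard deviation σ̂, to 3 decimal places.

R̄ = (1.5 + 0.8 + 1.4 + 0.7 + 1.1 + 1.5) / 6 = 1.1667
σ̂ = R̄ / d₂ = 1.1667 / 1.693 = 0.6891

0.689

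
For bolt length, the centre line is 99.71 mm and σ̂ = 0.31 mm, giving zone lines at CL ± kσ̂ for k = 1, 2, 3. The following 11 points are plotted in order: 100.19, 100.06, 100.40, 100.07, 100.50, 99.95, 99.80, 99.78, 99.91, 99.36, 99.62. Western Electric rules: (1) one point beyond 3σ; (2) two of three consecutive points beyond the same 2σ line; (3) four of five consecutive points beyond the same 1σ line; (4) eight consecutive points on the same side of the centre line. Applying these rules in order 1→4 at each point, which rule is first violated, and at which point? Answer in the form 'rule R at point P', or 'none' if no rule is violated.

Zone of each point (C = within 1σ̂, B = 1σ̂–2σ̂, A = 2σ̂–3σ̂, * = beyond 3σ̂; sign = side of CL): 1:+B, 2:+B, 3:+A, 4:+B, 5:+A, 6:+C, 7:+C, 8:+C, 9:+C, 10:-B, 11:-C
Rule 3 (four of five consecutive points beyond the same 1σ limit) is satisfied at point 4.

rule 3 at point 4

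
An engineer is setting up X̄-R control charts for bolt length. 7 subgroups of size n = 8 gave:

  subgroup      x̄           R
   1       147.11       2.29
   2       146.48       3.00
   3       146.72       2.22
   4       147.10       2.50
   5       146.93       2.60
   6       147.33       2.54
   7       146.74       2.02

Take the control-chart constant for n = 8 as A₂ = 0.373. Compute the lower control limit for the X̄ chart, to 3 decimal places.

146.001

X̄̄ = (147.11 + 146.48 + 146.72 + 147.10 + 146.93 + 147.33 + 146.74) / 7 = 1028.4100 / 7 = 146.9157
R̄ = (2.29 + 3.00 + 2.22 + 2.50 + 2.60 + 2.54 + 2.02) / 7 = 17.1700 / 7 = 2.4529
LCL = X̄̄ − A₂·R̄ = 146.9157 − 0.373 × 2.4529 = 146.0008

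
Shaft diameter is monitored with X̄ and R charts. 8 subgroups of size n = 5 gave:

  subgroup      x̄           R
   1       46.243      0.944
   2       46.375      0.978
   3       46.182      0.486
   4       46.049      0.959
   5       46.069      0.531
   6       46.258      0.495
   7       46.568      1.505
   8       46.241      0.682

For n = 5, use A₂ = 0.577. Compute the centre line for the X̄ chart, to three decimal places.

46.248

X̄̄ = (46.243 + 46.375 + 46.182 + 46.049 + 46.069 + 46.258 + 46.568 + 46.241) / 8 = 369.9850 / 8 = 46.2481
CL = X̄̄ = 46.2481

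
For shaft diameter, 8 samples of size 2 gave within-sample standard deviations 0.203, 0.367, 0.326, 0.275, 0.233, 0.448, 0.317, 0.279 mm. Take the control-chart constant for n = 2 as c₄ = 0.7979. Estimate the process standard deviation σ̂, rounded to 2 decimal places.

0.38

s̄ = (0.203 + 0.367 + 0.326 + 0.275 + 0.233 + 0.448 + 0.317 + 0.279) / 8 = 0.3060
σ̂ = s̄ / c₄ = 0.3060 / 0.7979 = 0.3835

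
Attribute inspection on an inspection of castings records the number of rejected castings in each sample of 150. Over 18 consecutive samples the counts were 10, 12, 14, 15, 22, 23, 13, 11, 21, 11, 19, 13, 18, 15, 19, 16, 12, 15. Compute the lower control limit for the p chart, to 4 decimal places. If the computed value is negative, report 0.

0.0288

p̄ = Σdᵢ / (k·n) = 279 / (18 × 150) = 0.10333
LCL = p̄ − 3·√(p̄(1−p̄)/n) = 0.10333 − 3 × 0.02485 = 0.02877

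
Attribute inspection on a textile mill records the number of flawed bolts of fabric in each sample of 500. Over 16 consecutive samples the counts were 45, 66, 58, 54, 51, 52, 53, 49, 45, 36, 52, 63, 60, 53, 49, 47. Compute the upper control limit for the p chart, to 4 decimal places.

p̄ = Σdᵢ / (k·n) = 833 / (16 × 500) = 0.10412
UCL = p̄ + 3·√(p̄(1−p̄)/n) = 0.10412 + 3 × √(0.10412×0.89587/500) = 0.10412 + 3 × 0.01366 = 0.14510

0.1451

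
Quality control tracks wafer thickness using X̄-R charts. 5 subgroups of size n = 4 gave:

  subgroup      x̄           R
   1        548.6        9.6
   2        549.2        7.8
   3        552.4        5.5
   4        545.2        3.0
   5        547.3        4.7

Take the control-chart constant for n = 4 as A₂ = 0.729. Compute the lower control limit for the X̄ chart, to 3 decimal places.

544.079

X̄̄ = (548.6 + 549.2 + 552.4 + 545.2 + 547.3) / 5 = 2742.7000 / 5 = 548.5400
R̄ = (9.6 + 7.8 + 5.5 + 3.0 + 4.7) / 5 = 30.6000 / 5 = 6.1200
LCL = X̄̄ − A₂·R̄ = 548.5400 − 0.729 × 6.1200 = 544.0785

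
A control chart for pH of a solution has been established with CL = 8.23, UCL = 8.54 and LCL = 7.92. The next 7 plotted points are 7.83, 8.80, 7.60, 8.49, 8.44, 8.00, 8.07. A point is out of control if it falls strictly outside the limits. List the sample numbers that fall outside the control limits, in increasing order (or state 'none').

1, 2, 3

Compare each point to [7.92, 8.54]: sample 1 = 7.83 < LCL; sample 2 = 8.80 > UCL; sample 3 = 7.60 < LCL.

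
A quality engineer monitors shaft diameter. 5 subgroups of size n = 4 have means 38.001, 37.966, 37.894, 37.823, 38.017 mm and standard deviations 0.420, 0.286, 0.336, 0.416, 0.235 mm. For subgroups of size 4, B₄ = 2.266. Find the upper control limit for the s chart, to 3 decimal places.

0.767

s̄ = (0.420 + 0.286 + 0.336 + 0.416 + 0.235) / 5 = 0.3386
UCL_s = B₄·s̄ = 2.266 × 0.3386 = 0.7673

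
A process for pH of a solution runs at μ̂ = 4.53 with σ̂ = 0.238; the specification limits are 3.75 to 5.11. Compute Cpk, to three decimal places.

0.812

Cpu = (USL − μ̂) / (3σ̂) = (5.11 − 4.53) / (3 × 0.238) = 0.8123; Cpl = (μ̂ − LSL) / (3σ̂) = (4.53 − 3.75) / (3 × 0.238) = 1.0924; Cpk = min(Cpu, Cpl) = 0.8123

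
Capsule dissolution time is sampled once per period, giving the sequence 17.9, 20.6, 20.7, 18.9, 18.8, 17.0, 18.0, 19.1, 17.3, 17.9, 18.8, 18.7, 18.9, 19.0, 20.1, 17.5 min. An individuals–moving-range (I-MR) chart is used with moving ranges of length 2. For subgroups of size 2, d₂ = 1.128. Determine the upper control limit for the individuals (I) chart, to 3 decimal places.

X̄ = (17.9 + 20.6 + 20.7 + 18.9 + 18.8 + 17.0 + 18.0 + 19.1 + 17.3 + 17.9 + 18.8 + 18.7 + 18.9 + 19.0 + 20.1 + 17.5) / 16 = 18.7000
Moving ranges: 2.7, 0.1, 1.8, 0.1, 1.8, 1.0, 1.1, 1.8, 0.6, 0.9, 0.1, 0.2, 0.1, 1.1, 2.6; M̄R̄ = 16.0000 / 15 = 1.0667
UCL = X̄ + 3·M̄R̄/d₂ = 18.7000 + 3 × 1.0667 / 1.128 = 21.5369

21.537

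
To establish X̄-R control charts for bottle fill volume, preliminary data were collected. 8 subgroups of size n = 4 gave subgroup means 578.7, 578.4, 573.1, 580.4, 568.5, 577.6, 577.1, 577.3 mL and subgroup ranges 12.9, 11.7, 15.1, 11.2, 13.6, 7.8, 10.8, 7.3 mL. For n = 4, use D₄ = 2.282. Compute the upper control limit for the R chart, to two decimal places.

R̄ = (12.9 + 11.7 + 15.1 + 11.2 + 13.6 + 7.8 + 10.8 + 7.3) / 8 = 90.4000 / 8 = 11.3000
UCL_R = D₄·R̄ = 2.282 × 11.3000 = 25.7866

25.79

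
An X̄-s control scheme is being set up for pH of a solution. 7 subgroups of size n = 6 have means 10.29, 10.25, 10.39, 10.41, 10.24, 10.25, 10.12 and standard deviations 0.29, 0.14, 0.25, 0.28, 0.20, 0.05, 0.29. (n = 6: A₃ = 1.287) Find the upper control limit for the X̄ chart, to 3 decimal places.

X̄̄ = (10.29 + 10.25 + 10.39 + 10.41 + 10.24 + 10.25 + 10.12) / 7 = 10.2786
s̄ = (0.29 + 0.14 + 0.25 + 0.28 + 0.20 + 0.05 + 0.29) / 7 = 0.2143
UCL = X̄̄ + A₃·s̄ = 10.2786 + 1.287 × 0.2143 = 10.5544

10.554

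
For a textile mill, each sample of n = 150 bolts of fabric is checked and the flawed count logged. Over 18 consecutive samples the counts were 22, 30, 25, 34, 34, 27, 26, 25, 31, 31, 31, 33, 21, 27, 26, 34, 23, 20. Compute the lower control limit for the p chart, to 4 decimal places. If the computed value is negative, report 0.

p̄ = Σdᵢ / (k·n) = 500 / (18 × 150) = 0.18519
LCL = p̄ − 3·√(p̄(1−p̄)/n) = 0.18519 − 3 × 0.03172 = 0.09004

0.0900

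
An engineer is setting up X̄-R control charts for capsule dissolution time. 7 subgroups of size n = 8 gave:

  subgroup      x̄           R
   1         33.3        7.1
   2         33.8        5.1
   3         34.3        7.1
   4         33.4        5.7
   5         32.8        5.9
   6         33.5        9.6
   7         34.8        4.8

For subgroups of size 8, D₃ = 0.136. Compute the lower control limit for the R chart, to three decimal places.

0.880

R̄ = (7.1 + 5.1 + 7.1 + 5.7 + 5.9 + 9.6 + 4.8) / 7 = 45.3000 / 7 = 6.4714
LCL_R = D₃·R̄ = 0.136 × 6.4714 = 0.8801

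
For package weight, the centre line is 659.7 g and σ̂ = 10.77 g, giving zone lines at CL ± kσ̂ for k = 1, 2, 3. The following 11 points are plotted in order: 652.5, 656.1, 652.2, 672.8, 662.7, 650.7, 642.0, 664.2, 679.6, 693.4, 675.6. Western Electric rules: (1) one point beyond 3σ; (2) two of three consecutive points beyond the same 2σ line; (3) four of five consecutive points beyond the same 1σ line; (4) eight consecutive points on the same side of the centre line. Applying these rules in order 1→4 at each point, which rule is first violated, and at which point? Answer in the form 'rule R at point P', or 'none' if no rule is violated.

rule 1 at point 10

Zone of each point (C = within 1σ̂, B = 1σ̂–2σ̂, A = 2σ̂–3σ̂, * = beyond 3σ̂; sign = side of CL): 1:-C, 2:-C, 3:-C, 4:+B, 5:+C, 6:-C, 7:-B, 8:+C, 9:+B, 10:+*, 11:+B
Rule 1 (one point beyond the 3σ limits) is satisfied at point 10.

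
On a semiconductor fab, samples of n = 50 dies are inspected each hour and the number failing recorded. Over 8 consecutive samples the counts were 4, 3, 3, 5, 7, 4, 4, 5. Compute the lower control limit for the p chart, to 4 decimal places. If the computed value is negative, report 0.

0.0000

p̄ = Σdᵢ / (k·n) = 35 / (8 × 50) = 0.08750
LCL = p̄ − 3·√(p̄(1−p̄)/n) = 0.08750 − 3 × 0.03996 = -0.03238 → 0 (negative, so LCL = 0)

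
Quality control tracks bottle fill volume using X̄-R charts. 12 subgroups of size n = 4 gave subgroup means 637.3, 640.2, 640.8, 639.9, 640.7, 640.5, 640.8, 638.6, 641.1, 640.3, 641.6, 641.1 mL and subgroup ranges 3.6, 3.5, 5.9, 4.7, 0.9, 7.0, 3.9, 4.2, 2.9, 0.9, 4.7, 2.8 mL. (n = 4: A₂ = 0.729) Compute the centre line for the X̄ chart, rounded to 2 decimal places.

640.24

X̄̄ = (637.3 + 640.2 + 640.8 + 639.9 + 640.7 + 640.5 + 640.8 + 638.6 + 641.1 + 640.3 + 641.6 + 641.1) / 12 = 7682.9000 / 12 = 640.2417
CL = X̄̄ = 640.2417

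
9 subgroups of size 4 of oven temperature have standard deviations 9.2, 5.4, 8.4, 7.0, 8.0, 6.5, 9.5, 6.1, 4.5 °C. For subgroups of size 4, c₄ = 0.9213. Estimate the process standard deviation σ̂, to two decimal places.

7.79

s̄ = (9.2 + 5.4 + 8.4 + 7.0 + 8.0 + 6.5 + 9.5 + 6.1 + 4.5) / 9 = 7.1778
σ̂ = s̄ / c₄ = 7.1778 / 0.9213 = 7.7909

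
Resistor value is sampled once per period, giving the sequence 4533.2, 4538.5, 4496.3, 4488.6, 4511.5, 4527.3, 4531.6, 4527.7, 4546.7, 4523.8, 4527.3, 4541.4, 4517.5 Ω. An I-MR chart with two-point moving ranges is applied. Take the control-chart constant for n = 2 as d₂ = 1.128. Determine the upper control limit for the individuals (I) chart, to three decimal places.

4565.066

X̄ = (4533.2 + 4538.5 + 4496.3 + 4488.6 + 4511.5 + 4527.3 + 4531.6 + 4527.7 + 4546.7 + 4523.8 + 4527.3 + 4541.4 + 4517.5) / 13 = 4523.9538
Moving ranges: 5.3, 42.2, 7.7, 22.9, 15.8, 4.3, 3.9, 19.0, 22.9, 3.5, 14.1, 23.9; M̄R̄ = 185.5000 / 12 = 15.4583
UCL = X̄ + 3·M̄R̄/d₂ = 4523.9538 + 3 × 15.4583 / 1.128 = 4565.0664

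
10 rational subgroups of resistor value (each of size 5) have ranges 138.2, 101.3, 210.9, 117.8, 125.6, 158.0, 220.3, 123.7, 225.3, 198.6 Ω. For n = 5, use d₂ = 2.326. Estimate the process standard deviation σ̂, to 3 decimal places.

R̄ = (138.2 + 101.3 + 210.9 + 117.8 + 125.6 + 158.0 + 220.3 + 123.7 + 225.3 + 198.6) / 10 = 161.9700
σ̂ = R̄ / d₂ = 161.9700 / 2.326 = 69.6346

69.635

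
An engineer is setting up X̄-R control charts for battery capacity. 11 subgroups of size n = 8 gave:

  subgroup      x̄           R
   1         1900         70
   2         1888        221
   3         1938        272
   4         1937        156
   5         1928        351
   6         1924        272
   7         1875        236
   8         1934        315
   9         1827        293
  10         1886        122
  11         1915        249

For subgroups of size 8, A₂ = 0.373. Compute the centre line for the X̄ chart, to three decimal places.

1904.727

X̄̄ = (1900 + 1888 + 1938 + 1937 + 1928 + 1924 + 1875 + 1934 + 1827 + 1886 + 1915) / 11 = 20952.0000 / 11 = 1904.7273
CL = X̄̄ = 1904.7273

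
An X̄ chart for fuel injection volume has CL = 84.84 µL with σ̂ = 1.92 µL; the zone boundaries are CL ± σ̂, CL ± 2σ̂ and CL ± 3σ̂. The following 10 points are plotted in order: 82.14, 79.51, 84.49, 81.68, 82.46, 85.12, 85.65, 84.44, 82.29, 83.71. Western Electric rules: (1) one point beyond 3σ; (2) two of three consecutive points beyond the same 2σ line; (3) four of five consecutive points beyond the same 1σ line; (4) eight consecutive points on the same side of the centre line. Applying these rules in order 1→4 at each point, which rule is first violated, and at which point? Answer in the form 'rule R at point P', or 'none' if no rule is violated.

rule 3 at point 5

Zone of each point (C = within 1σ̂, B = 1σ̂–2σ̂, A = 2σ̂–3σ̂, * = beyond 3σ̂; sign = side of CL): 1:-B, 2:-A, 3:-C, 4:-B, 5:-B, 6:+C, 7:+C, 8:-C, 9:-B, 10:-C
Rule 3 (four of five consecutive points beyond the same 1σ limit) is satisfied at point 5.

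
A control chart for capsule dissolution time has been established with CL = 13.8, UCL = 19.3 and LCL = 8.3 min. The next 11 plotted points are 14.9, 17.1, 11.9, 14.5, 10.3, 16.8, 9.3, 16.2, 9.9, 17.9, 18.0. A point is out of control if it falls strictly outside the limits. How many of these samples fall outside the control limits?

All 11 points lie within [8.3, 19.3].

0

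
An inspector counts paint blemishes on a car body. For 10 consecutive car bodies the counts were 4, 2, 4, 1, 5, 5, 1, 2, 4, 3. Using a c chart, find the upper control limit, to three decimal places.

8.382

c̄ = (4 + 2 + 4 + 1 + 5 + 5 + 1 + 2 + 4 + 3) / 10 = 31 / 10 = 3.1000
UCL = c̄ + 3√c̄ = 3.1000 + 3 × √3.1000 = 3.1000 + 3 × 1.7607 = 8.3820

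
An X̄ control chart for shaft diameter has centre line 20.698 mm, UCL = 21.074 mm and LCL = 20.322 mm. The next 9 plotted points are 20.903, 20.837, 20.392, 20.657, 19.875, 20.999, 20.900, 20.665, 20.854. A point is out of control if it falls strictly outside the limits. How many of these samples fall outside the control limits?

1

Compare each point to [20.322, 21.074]: sample 5 = 19.875 < LCL.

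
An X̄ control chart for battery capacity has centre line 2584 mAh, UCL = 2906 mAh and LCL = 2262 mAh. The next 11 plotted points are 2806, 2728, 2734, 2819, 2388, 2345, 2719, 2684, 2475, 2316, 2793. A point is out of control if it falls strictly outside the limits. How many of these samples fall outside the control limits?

0

All 11 points lie within [2262, 2906].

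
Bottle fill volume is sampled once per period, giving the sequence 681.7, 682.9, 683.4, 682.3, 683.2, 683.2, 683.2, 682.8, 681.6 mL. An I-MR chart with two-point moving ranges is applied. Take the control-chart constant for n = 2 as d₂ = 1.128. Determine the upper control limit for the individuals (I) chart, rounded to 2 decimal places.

X̄ = (681.7 + 682.9 + 683.4 + 682.3 + 683.2 + 683.2 + 683.2 + 682.8 + 681.6) / 9 = 682.7000
Moving ranges: 1.2, 0.5, 1.1, 0.9, 0.0, 0.0, 0.4, 1.2; M̄R̄ = 5.3000 / 8 = 0.6625
UCL = X̄ + 3·M̄R̄/d₂ = 682.7000 + 3 × 0.6625 / 1.128 = 684.4620

684.46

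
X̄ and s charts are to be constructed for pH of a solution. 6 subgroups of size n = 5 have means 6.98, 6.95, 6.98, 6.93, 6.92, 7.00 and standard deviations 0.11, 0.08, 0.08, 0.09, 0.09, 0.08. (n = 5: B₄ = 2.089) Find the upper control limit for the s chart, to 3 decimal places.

0.185

s̄ = (0.11 + 0.08 + 0.08 + 0.09 + 0.09 + 0.08) / 6 = 0.0883
UCL_s = B₄·s̄ = 2.089 × 0.0883 = 0.1845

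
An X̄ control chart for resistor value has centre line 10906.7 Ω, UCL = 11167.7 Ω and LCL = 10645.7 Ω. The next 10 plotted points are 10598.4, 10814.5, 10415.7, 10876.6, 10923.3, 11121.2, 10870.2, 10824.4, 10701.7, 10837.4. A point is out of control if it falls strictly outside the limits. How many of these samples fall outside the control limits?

Compare each point to [10645.7, 11167.7]: sample 1 = 10598.4 < LCL; sample 3 = 10415.7 < LCL.

2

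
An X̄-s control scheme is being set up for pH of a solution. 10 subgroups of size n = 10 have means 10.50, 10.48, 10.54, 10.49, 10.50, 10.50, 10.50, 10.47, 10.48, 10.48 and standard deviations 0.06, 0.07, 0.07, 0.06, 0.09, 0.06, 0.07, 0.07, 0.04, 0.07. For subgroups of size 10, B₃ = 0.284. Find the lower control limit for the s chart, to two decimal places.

0.02

s̄ = (0.06 + 0.07 + 0.07 + 0.06 + 0.09 + 0.06 + 0.07 + 0.07 + 0.04 + 0.07) / 10 = 0.0660
LCL_s = B₃·s̄ = 0.284 × 0.0660 = 0.0187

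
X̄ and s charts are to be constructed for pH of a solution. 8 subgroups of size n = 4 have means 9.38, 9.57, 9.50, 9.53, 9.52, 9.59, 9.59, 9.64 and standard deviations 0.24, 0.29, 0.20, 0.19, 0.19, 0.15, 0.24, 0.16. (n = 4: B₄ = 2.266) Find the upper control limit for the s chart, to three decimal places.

s̄ = (0.24 + 0.29 + 0.20 + 0.19 + 0.19 + 0.15 + 0.24 + 0.16) / 8 = 0.2075
UCL_s = B₄·s̄ = 2.266 × 0.2075 = 0.4702

0.470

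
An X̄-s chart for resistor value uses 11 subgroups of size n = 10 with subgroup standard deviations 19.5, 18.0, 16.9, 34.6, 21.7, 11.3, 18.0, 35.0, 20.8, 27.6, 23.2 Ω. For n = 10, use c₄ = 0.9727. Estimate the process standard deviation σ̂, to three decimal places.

s̄ = (19.5 + 18.0 + 16.9 + 34.6 + 21.7 + 11.3 + 18.0 + 35.0 + 20.8 + 27.6 + 23.2) / 11 = 22.4182
σ̂ = s̄ / c₄ = 22.4182 / 0.9727 = 23.0474

23.047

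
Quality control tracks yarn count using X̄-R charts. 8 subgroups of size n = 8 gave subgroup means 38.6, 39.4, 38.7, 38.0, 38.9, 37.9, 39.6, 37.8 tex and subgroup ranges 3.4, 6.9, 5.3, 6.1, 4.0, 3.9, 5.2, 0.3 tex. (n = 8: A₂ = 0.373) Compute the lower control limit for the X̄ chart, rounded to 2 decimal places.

36.98

X̄̄ = (38.6 + 39.4 + 38.7 + 38.0 + 38.9 + 37.9 + 39.6 + 37.8) / 8 = 308.9000 / 8 = 38.6125
R̄ = (3.4 + 6.9 + 5.3 + 6.1 + 4.0 + 3.9 + 5.2 + 0.3) / 8 = 35.1000 / 8 = 4.3875
LCL = X̄̄ − A₂·R̄ = 38.6125 − 0.373 × 4.3875 = 36.9760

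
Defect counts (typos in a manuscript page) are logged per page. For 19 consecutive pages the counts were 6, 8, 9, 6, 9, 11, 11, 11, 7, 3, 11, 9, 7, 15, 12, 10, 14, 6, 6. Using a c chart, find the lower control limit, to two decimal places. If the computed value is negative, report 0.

c̄ = (6 + 8 + 9 + 6 + 9 + 11 + 11 + 11 + 7 + 3 + 11 + 9 + 7 + 15 + 12 + 10 + 14 + 6 + 6) / 19 = 171 / 19 = 9.0000
LCL = c̄ − 3√c̄ = 9.0000 − 3 × 3.0000 = 0.0000

0.00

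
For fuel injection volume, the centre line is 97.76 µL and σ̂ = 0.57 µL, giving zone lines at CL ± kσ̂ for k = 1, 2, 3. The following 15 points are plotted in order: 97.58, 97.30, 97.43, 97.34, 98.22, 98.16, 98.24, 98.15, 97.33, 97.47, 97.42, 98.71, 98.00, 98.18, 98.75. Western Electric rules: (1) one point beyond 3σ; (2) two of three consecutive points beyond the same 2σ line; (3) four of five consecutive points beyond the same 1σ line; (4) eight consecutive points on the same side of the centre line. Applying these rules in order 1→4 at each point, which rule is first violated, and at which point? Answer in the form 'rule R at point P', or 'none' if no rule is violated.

none

Zone of each point (C = within 1σ̂, B = 1σ̂–2σ̂, A = 2σ̂–3σ̂, * = beyond 3σ̂; sign = side of CL): 1:-C, 2:-C, 3:-C, 4:-C, 5:+C, 6:+C, 7:+C, 8:+C, 9:-C, 10:-C, 11:-C, 12:+B, 13:+C, 14:+C, 15:+B
No rule fires across all 15 points.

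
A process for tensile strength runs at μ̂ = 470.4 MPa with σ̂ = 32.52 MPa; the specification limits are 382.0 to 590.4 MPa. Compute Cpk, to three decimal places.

Cpu = (USL − μ̂) / (3σ̂) = (590.4 − 470.4) / (3 × 32.52) = 1.2300; Cpl = (μ̂ − LSL) / (3σ̂) = (470.4 − 382.0) / (3 × 32.52) = 0.9061; Cpk = min(Cpu, Cpl) = 0.9061

0.906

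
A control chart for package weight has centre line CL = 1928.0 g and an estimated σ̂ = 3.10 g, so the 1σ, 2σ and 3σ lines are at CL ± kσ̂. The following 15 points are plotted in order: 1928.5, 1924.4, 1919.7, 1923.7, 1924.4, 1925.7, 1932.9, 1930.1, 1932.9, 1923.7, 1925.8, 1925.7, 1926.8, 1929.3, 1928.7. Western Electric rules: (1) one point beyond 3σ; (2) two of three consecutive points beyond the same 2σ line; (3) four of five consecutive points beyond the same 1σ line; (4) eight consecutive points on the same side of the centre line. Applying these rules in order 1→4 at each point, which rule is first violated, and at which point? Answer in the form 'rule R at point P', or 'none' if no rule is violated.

Zone of each point (C = within 1σ̂, B = 1σ̂–2σ̂, A = 2σ̂–3σ̂, * = beyond 3σ̂; sign = side of CL): 1:+C, 2:-B, 3:-A, 4:-B, 5:-B, 6:-C, 7:+B, 8:+C, 9:+B, 10:-B, 11:-C, 12:-C, 13:-C, 14:+C, 15:+C
Rule 3 (four of five consecutive points beyond the same 1σ limit) is satisfied at point 5.

rule 3 at point 5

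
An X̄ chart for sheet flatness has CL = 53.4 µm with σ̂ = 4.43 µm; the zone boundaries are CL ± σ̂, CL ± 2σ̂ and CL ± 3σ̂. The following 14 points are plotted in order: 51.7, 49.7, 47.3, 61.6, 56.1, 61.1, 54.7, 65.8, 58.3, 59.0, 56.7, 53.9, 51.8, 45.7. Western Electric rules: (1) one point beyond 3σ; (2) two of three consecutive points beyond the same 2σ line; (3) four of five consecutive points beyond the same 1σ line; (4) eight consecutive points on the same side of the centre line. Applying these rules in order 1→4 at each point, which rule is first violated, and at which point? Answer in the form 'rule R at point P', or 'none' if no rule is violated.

Zone of each point (C = within 1σ̂, B = 1σ̂–2σ̂, A = 2σ̂–3σ̂, * = beyond 3σ̂; sign = side of CL): 1:-C, 2:-C, 3:-B, 4:+B, 5:+C, 6:+B, 7:+C, 8:+A, 9:+B, 10:+B, 11:+C, 12:+C, 13:-C, 14:-B
Rule 3 (four of five consecutive points beyond the same 1σ limit) is satisfied at point 10.

rule 3 at point 10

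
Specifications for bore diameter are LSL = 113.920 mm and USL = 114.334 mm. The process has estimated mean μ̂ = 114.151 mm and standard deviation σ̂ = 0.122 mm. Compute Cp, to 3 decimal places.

0.566

Cp = (USL − LSL) / (6σ̂) = (114.334 − 113.920) / (6 × 0.122) = 0.4140 / 0.7320 = 0.5656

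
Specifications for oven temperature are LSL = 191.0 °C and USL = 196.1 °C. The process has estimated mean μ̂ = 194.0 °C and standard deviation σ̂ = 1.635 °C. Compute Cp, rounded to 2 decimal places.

0.52

Cp = (USL − LSL) / (6σ̂) = (196.1 − 191.0) / (6 × 1.635) = 5.1000 / 9.8100 = 0.5199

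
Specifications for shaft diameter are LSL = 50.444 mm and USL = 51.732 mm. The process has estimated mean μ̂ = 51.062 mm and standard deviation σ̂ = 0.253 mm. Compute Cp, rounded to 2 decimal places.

Cp = (USL − LSL) / (6σ̂) = (51.732 − 50.444) / (6 × 0.253) = 1.2880 / 1.5180 = 0.8485

0.85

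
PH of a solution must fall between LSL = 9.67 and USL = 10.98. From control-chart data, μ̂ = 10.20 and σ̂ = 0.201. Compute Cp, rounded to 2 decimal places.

Cp = (USL − LSL) / (6σ̂) = (10.98 − 9.67) / (6 × 0.201) = 1.3100 / 1.2060 = 1.0862

1.09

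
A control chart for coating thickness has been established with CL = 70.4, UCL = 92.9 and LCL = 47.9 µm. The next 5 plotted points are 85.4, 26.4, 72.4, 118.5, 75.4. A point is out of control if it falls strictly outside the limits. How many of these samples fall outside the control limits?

Compare each point to [47.9, 92.9]: sample 2 = 26.4 < LCL; sample 4 = 118.5 > UCL.

2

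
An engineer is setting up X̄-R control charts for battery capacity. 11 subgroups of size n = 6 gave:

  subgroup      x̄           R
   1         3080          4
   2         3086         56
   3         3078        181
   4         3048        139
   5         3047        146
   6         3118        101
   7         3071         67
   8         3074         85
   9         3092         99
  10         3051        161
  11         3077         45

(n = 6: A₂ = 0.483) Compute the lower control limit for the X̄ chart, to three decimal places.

X̄̄ = (3080 + 3086 + 3078 + 3048 + 3047 + 3118 + 3071 + 3074 + 3092 + 3051 + 3077) / 11 = 33822.0000 / 11 = 3074.7273
R̄ = (4 + 56 + 181 + 139 + 146 + 101 + 67 + 85 + 99 + 161 + 45) / 11 = 1084.0000 / 11 = 98.5455
LCL = X̄̄ − A₂·R̄ = 3074.7273 − 0.483 × 98.5455 = 3027.1298

3027.130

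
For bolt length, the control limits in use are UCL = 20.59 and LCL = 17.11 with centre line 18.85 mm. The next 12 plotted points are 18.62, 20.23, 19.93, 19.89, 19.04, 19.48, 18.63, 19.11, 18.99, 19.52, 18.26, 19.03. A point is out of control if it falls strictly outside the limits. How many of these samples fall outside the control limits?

All 12 points lie within [17.11, 20.59].

0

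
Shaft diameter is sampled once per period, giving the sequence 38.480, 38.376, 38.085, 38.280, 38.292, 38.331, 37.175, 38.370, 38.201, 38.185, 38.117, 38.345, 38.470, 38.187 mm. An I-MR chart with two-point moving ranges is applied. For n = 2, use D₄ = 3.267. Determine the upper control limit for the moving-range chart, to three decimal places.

Moving ranges: 0.104, 0.291, 0.195, 0.012, 0.039, 1.156, 1.195, 0.169, 0.016, 0.068, 0.228, 0.125, 0.283; M̄R̄ = 3.8810 / 13 = 0.2985
UCL_MR = D₄·M̄R̄ = 3.267 × 0.2985 = 0.9753

0.975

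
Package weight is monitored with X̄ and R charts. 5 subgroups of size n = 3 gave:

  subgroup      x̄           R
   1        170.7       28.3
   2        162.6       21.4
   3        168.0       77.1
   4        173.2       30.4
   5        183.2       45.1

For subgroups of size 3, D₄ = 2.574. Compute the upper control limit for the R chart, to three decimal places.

104.144

R̄ = (28.3 + 21.4 + 77.1 + 30.4 + 45.1) / 5 = 202.3000 / 5 = 40.4600
UCL_R = D₄·R̄ = 2.574 × 40.4600 = 104.1440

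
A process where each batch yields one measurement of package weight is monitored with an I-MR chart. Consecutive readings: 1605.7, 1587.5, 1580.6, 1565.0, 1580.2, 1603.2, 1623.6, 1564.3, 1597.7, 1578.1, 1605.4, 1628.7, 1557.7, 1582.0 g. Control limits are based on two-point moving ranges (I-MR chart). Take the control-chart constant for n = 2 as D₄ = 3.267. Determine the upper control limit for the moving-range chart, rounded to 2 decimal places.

Moving ranges: 18.2, 6.9, 15.6, 15.2, 23.0, 20.4, 59.3, 33.4, 19.6, 27.3, 23.3, 71.0, 24.3; M̄R̄ = 357.5000 / 13 = 27.5000
UCL_MR = D₄·M̄R̄ = 3.267 × 27.5000 = 89.8425

89.84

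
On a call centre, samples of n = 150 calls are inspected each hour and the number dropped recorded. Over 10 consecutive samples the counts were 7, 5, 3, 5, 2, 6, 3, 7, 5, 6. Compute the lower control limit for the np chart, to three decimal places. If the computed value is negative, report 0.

0.000

p̄ = Σdᵢ / (k·n) = 49 / (10 × 150) = 0.03267
LCL = np̄ − 3·√(np̄(1−p̄)) = 4.9000 − 3 × 2.1771 = -1.6314 → 0 (negative, so LCL = 0)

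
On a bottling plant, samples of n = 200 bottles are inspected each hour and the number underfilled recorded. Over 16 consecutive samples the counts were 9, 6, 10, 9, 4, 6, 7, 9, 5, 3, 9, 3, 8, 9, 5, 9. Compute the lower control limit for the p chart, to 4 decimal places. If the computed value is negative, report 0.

p̄ = Σdᵢ / (k·n) = 111 / (16 × 200) = 0.03469
LCL = p̄ − 3·√(p̄(1−p̄)/n) = 0.03469 − 3 × 0.01294 = -0.00413 → 0 (negative, so LCL = 0)

0.0000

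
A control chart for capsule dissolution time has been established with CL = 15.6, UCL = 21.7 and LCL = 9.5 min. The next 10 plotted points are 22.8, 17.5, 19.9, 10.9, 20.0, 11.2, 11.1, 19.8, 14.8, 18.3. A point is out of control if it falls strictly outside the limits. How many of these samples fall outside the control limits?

1

Compare each point to [9.5, 21.7]: sample 1 = 22.8 > UCL.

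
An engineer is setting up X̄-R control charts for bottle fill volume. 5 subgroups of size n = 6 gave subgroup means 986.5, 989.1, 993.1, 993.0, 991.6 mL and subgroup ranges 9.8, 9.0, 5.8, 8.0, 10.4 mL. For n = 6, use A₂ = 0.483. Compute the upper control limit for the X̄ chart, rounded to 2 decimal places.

X̄̄ = (986.5 + 989.1 + 993.1 + 993.0 + 991.6) / 5 = 4953.3000 / 5 = 990.6600
R̄ = (9.8 + 9.0 + 5.8 + 8.0 + 10.4) / 5 = 43.0000 / 5 = 8.6000
UCL = X̄̄ + A₂·R̄ = 990.6600 + 0.483 × 8.6000 = 994.8138

994.81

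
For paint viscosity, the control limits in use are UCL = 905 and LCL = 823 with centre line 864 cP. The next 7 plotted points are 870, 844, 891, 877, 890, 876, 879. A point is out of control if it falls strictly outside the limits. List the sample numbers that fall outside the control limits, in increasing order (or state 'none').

none

All 7 points lie within [823, 905].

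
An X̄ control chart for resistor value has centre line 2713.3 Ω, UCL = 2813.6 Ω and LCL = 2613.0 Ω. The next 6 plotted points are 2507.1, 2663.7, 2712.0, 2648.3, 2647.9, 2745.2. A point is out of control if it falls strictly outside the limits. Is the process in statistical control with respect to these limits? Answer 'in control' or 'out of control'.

Compare each point to [2613.0, 2813.6]: sample 1 = 2507.1 < LCL.

out of control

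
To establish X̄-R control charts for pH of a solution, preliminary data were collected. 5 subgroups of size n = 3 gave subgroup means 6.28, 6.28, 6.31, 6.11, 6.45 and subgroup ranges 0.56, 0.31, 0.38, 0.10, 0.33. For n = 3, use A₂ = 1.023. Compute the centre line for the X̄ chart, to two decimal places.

X̄̄ = (6.28 + 6.28 + 6.31 + 6.11 + 6.45) / 5 = 31.4300 / 5 = 6.2860
CL = X̄̄ = 6.2860

6.29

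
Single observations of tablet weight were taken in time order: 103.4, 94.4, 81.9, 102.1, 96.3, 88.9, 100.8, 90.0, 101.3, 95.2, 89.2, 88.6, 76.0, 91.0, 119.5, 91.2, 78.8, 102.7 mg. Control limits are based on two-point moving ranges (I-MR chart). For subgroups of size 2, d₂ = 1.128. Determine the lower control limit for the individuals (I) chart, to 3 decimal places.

X̄ = (103.4 + 94.4 + 81.9 + 102.1 + 96.3 + 88.9 + 100.8 + 90.0 + 101.3 + 95.2 + 89.2 + 88.6 + 76.0 + 91.0 + 119.5 + 91.2 + 78.8 + 102.7) / 18 = 93.9611
Moving ranges: 9.0, 12.5, 20.2, 5.8, 7.4, 11.9, 10.8, 11.3, 6.1, 6.0, 0.6, 12.6, 15.0, 28.5, 28.3, 12.4, 23.9; M̄R̄ = 222.3000 / 17 = 13.0765
LCL = X̄ − 3·M̄R̄/d₂ = 93.9611 − 3 × 13.0765 / 1.128 = 59.1833

59.183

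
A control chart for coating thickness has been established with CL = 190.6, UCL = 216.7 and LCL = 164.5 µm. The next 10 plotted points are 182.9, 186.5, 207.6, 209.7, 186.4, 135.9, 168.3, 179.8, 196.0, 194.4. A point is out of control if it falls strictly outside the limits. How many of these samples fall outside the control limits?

Compare each point to [164.5, 216.7]: sample 6 = 135.9 < LCL.

1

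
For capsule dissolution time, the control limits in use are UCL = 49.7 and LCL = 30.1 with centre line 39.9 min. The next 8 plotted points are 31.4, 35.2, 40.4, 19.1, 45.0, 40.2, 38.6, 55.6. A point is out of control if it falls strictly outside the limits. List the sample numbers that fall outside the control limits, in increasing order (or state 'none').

4, 8

Compare each point to [30.1, 49.7]: sample 4 = 19.1 < LCL; sample 8 = 55.6 > UCL.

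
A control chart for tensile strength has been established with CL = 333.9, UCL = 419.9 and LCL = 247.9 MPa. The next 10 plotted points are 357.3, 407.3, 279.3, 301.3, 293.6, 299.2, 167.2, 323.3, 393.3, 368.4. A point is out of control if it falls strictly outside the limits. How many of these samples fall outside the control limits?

1

Compare each point to [247.9, 419.9]: sample 7 = 167.2 < LCL.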